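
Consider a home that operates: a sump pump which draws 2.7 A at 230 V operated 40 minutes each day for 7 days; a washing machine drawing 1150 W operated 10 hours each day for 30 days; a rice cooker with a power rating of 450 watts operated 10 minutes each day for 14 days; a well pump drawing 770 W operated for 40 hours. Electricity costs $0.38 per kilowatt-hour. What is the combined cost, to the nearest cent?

sump pump: Power = 2.7 A × 230 V = 621 W = 0.621 kW
sump pump: Runtime = 40 min × 7 = 280 min = 4.666666… h
sump pump: 0.621 kW × 4.666666… h = 2.898 kWh
washing machine: Runtime = 10 h/day × 30 days = 300 h
washing machine: 1.15 kW × 300 h = 345 kWh
rice cooker: Runtime = 10 min × 14 = 140 min = 2.333333… h
rice cooker: 0.45 kW × 2.333333… h = 1.05 kWh
well pump: 0.77 kW × 40 h = 30.8 kWh
Total energy = 379.748 kWh
Cost = 379.748 × $0.38 = $144.30

$144.30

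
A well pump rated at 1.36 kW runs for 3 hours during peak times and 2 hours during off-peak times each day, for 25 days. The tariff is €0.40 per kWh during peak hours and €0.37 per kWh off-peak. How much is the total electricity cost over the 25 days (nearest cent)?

Peak energy = 1.36 kW × 3 h × 25 = 102 kWh
Off-peak energy = 1.36 kW × 2 h × 25 = 68 kWh
Cost = 102 × €0.40 + 68 × €0.37 = €40.8 + €25.16 = €65.96

€65.96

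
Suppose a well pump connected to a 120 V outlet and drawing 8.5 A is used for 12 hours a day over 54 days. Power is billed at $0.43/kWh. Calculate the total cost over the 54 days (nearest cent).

Power = 8.5 A × 120 V = 1020 W = 1.02 kW
Runtime = 12 h/day × 54 days = 648 h
Energy = 1.02 kW × 648 h = 660.96 kWh
Cost = 660.96 kWh × $0.43/kWh = $284.21

$284.21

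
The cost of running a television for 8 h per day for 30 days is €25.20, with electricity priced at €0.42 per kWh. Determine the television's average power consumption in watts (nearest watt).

Energy = €25.20 ÷ €0.42/kWh = 60 kWh
Runtime = 8 h/day × 30 days = 240 h
Power = 60 kWh ÷ 240 h = 0.25 kW = 250 W

250 W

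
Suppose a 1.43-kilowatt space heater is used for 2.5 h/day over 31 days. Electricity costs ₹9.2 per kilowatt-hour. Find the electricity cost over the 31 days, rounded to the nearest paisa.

Runtime = 2.5 h/day × 31 days = 77.5 h
Energy = 1.43 kW × 77.5 h = 110.825 kWh
Cost = 110.825 kWh × ₹9.2/kWh = ₹1019.59

₹1019.59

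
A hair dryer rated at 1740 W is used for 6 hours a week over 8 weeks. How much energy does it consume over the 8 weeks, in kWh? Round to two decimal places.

83.52 kWh

Runtime = 6 h/week × 8 weeks = 48 h
Energy = 1.74 kW × 48 h = 83.52 kWh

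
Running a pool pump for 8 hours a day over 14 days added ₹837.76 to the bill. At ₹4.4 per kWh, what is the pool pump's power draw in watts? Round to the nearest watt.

1700 W

Energy = ₹837.76 ÷ ₹4.4/kWh = 190.4 kWh
Runtime = 8 h/day × 14 days = 112 h
Power = 190.4 kWh ÷ 112 h = 1.7 kW = 1700 W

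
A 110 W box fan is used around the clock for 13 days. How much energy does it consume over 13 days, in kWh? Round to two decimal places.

Runtime = 24 h × 13 = 312 h
Energy = 0.11 kW × 312 h = 34.32 kWh

34.32 kWh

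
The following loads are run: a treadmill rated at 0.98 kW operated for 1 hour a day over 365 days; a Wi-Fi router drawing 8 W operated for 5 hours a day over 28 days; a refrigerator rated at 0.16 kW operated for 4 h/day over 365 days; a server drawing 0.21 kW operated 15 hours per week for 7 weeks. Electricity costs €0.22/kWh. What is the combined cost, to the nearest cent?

€135.18

treadmill: Runtime = 1 h/day × 365 days = 365 h
treadmill: 0.98 kW × 365 h = 357.7 kWh
Wi-Fi router: Runtime = 5 h/day × 28 days = 140 h
Wi-Fi router: 0.008 kW × 140 h = 1.12 kWh
refrigerator: Runtime = 4 h/day × 365 days = 1460 h
refrigerator: 0.16 kW × 1460 h = 233.6 kWh
server: Runtime = 15 h/week × 7 weeks = 105 h
server: 0.21 kW × 105 h = 22.05 kWh
Total energy = 614.47 kWh
Cost = 614.47 × €0.22 = €135.18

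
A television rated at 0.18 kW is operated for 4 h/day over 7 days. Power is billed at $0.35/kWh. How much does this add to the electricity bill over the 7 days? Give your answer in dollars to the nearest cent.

$1.76

Runtime = 4 h/day × 7 days = 28 h
Energy = 0.18 kW × 28 h = 5.04 kWh
Cost = 5.04 kWh × $0.35/kWh = $1.76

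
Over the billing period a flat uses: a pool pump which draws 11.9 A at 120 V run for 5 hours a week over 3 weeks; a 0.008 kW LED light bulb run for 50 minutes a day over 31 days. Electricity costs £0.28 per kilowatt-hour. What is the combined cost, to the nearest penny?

pool pump: Power = 11.9 A × 120 V = 1428 W = 1.428 kW
pool pump: Runtime = 5 h/week × 3 weeks = 15 h
pool pump: 1.428 kW × 15 h = 21.42 kWh
LED light bulb: Runtime = 50 min × 31 = 1550 min = 25.833333… h
LED light bulb: 0.008 kW × 25.833333… h = 0.206666… kWh
Total energy = 21.626666… kWh
Cost = 21.626666… × £0.28 = £6.06

£6.06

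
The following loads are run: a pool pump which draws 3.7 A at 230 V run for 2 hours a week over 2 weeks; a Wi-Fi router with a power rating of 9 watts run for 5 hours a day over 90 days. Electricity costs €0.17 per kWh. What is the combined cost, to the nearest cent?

€1.27

pool pump: Power = 3.7 A × 230 V = 851 W = 0.851 kW
pool pump: Runtime = 2 h/week × 2 weeks = 4 h
pool pump: 0.851 kW × 4 h = 3.404 kWh
Wi-Fi router: Runtime = 5 h/day × 90 days = 450 h
Wi-Fi router: 0.009 kW × 450 h = 4.05 kWh
Total energy = 7.454 kWh
Cost = 7.454 × €0.17 = €1.27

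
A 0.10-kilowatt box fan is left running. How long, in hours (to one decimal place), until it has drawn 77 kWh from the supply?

Hours = 77 kWh ÷ 0.1 kW = 770.0 h

770.0 h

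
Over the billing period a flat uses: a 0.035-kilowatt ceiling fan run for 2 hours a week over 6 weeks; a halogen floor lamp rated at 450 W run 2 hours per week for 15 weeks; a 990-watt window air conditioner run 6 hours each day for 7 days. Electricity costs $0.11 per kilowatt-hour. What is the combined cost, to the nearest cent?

ceiling fan: Runtime = 2 h/week × 6 weeks = 12 h
ceiling fan: 0.035 kW × 12 h = 0.42 kWh
halogen floor lamp: Runtime = 2 h/week × 15 weeks = 30 h
halogen floor lamp: 0.45 kW × 30 h = 13.5 kWh
window air conditioner: Runtime = 6 h/day × 7 days = 42 h
window air conditioner: 0.99 kW × 42 h = 41.58 kWh
Total energy = 55.5 kWh
Cost = 55.5 × $0.11 = $6.11

$6.11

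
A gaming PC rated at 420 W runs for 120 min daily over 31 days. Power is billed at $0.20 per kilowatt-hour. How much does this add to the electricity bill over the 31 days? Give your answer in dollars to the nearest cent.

Runtime = 120 min × 31 = 3720 min = 62 h
Energy = 0.42 kW × 62 h = 26.04 kWh
Cost = 26.04 kWh × $0.20/kWh = $5.21

$5.21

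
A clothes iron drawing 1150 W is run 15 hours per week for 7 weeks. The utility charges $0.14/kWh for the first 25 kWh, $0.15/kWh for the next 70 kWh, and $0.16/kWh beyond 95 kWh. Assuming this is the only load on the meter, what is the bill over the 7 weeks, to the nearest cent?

Runtime = 15 h/week × 7 weeks = 105 h
Energy = 1.15 kW × 105 h = 120.75 kWh
Tier 1 (0–25 kWh): 25 × $0.14 = $3.5
Tier 2 (25–95 kWh): 70 × $0.15 = $10.5
Above 95 kWh: 25.75 × $0.16 = $4.12
Bill = $18.12

$18.12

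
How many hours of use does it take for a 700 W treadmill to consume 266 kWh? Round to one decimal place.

380.0 h

Hours = 266 kWh ÷ 0.7 kW = 380.0 h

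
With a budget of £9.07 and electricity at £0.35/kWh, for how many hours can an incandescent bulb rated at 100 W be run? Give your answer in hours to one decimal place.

Energy available = £9.07 ÷ £0.35/kWh = 25.9143 kWh
Hours = 25.9143 kWh ÷ 0.1 kW = 259.1 h

259.1 h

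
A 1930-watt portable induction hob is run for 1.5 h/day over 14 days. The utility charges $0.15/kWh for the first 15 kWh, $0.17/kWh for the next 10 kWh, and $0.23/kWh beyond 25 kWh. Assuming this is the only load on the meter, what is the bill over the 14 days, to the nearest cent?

Runtime = 1.5 h/day × 14 days = 21 h
Energy = 1.93 kW × 21 h = 40.53 kWh
Tier 1 (0–15 kWh): 15 × $0.15 = $2.25
Tier 2 (15–25 kWh): 10 × $0.17 = $1.7
Above 25 kWh: 15.53 × $0.23 = $3.5719
Bill = $7.52

$7.52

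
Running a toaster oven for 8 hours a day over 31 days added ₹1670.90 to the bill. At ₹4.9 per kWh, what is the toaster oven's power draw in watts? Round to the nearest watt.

1375 W

Energy = ₹1670.90 ÷ ₹4.9/kWh = 341 kWh
Runtime = 8 h/day × 31 days = 248 h
Power = 341 kWh ÷ 248 h = 1.375 kW = 1375 W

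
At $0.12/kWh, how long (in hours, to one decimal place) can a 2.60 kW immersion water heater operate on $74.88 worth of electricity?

240.0 h

Energy available = $74.88 ÷ $0.12/kWh = 624 kWh
Hours = 624 kWh ÷ 2.6 kW = 240.0 h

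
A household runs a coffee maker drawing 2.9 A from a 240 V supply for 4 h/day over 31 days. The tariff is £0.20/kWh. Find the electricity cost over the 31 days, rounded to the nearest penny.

£17.26

Power = 2.9 A × 240 V = 696 W = 0.696 kW
Runtime = 4 h/day × 31 days = 124 h
Energy = 0.696 kW × 124 h = 86.304 kWh
Cost = 86.304 kWh × £0.20/kWh = £17.26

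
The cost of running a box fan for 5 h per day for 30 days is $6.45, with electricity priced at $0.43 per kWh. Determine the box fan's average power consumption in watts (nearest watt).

Energy = $6.45 ÷ $0.43/kWh = 15 kWh
Runtime = 5 h/day × 30 days = 150 h
Power = 15 kWh ÷ 150 h = 0.1 kW = 100 W

100 W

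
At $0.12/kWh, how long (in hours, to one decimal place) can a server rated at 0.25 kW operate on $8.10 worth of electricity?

Energy available = $8.10 ÷ $0.12/kWh = 67.5 kWh
Hours = 67.5 kWh ÷ 0.25 kW = 270.0 h

270.0 h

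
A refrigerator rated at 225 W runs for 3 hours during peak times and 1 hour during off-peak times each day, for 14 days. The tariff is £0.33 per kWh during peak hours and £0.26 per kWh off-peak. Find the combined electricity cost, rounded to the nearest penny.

Peak energy = 0.225 kW × 3 h × 14 = 9.45 kWh
Off-peak energy = 0.225 kW × 1 h × 14 = 3.15 kWh
Cost = 9.45 × £0.33 + 3.15 × £0.26 = £3.1185 + £0.819 = £3.94

£3.94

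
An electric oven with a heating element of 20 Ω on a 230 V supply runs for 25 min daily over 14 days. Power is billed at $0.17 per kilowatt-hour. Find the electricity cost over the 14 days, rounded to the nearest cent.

$2.62

Power = V²/R = 230²/20 = 2645 W = 2.645 kW
Runtime = 25 min × 14 = 350 min = 5.833333… h
Energy = 2.645 kW × 5.833333… h = 15.429166… kWh
Cost = 15.429166… kWh × $0.17/kWh = $2.62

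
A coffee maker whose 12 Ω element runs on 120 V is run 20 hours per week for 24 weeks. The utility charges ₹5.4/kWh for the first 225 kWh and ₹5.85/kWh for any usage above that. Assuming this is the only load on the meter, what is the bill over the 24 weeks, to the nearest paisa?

₹3268.35

Power = V²/R = 120²/12 = 1200 W = 1.2 kW
Runtime = 20 h/week × 24 weeks = 480 h
Energy = 1.2 kW × 480 h = 576 kWh
Tier 1 (0–225 kWh): 225 × ₹5.4 = ₹1215
Above 225 kWh: 351 × ₹5.85 = ₹2053.35
Bill = ₹3268.35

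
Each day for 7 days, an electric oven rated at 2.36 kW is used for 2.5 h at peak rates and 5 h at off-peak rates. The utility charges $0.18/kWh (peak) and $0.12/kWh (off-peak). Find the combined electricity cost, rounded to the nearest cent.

Peak energy = 2.36 kW × 2.5 h × 7 = 41.3 kWh
Off-peak energy = 2.36 kW × 5 h × 7 = 82.6 kWh
Cost = 41.3 × $0.18 + 82.6 × $0.12 = $7.434 + $9.912 = $17.35

$17.35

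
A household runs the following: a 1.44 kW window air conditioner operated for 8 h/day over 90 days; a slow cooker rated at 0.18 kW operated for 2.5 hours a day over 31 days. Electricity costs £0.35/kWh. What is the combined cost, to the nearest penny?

window air conditioner: Runtime = 8 h/day × 90 days = 720 h
window air conditioner: 1.44 kW × 720 h = 1036.8 kWh
slow cooker: Runtime = 2.5 h/day × 31 days = 77.5 h
slow cooker: 0.18 kW × 77.5 h = 13.95 kWh
Total energy = 1050.75 kWh
Cost = 1050.75 × £0.35 = £367.76

£367.76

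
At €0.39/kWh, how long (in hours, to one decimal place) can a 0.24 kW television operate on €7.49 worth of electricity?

Energy available = €7.49 ÷ €0.39/kWh = 19.2051 kWh
Hours = 19.2051 kWh ÷ 0.24 kW = 80.0 h

80.0 h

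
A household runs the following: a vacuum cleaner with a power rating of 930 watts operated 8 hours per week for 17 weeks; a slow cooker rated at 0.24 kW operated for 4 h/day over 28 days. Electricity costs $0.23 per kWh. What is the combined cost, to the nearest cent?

$35.27

vacuum cleaner: Runtime = 8 h/week × 17 weeks = 136 h
vacuum cleaner: 0.93 kW × 136 h = 126.48 kWh
slow cooker: Runtime = 4 h/day × 28 days = 112 h
slow cooker: 0.24 kW × 112 h = 26.88 kWh
Total energy = 153.36 kWh
Cost = 153.36 × $0.23 = $35.27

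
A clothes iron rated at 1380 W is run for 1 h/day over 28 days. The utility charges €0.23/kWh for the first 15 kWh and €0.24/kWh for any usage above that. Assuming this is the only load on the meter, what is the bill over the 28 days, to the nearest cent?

Runtime = 1 h/day × 28 days = 28 h
Energy = 1.38 kW × 28 h = 38.64 kWh
Tier 1 (0–15 kWh): 15 × €0.23 = €3.45
Above 15 kWh: 23.64 × €0.24 = €5.6736
Bill = €9.12

€9.12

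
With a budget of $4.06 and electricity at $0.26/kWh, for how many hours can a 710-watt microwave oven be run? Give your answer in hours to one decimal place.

Energy available = $4.06 ÷ $0.26/kWh = 15.6154 kWh
Hours = 15.6154 kWh ÷ 0.71 kW = 22.0 h

22.0 h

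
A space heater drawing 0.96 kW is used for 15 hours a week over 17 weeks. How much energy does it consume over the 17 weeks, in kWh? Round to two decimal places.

Runtime = 15 h/week × 17 weeks = 255 h
Energy = 0.96 kW × 255 h = 244.8 kWh

244.80 kWh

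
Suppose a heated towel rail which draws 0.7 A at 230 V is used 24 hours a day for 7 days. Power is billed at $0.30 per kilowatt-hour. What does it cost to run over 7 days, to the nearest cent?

Power = 0.7 A × 230 V = 161 W = 0.161 kW
Runtime = 24 h × 7 = 168 h
Energy = 0.161 kW × 168 h = 27.048 kWh
Cost = 27.048 kWh × $0.30/kWh = $8.11

$8.11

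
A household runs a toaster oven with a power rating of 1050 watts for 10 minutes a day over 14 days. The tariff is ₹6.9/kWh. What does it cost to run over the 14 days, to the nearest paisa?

₹16.91

Runtime = 10 min × 14 = 140 min = 2.333333… h
Energy = 1.05 kW × 2.333333… h = 2.45 kWh
Cost = 2.45 kWh × ₹6.9/kWh = ₹16.91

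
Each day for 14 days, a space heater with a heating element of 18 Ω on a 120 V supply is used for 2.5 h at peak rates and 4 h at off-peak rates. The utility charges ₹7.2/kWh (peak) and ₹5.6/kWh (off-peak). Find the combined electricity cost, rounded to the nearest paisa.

Power = V²/R = 120²/18 = 800 W = 0.8 kW
Peak energy = 0.8 kW × 2.5 h × 14 = 28 kWh
Off-peak energy = 0.8 kW × 4 h × 14 = 44.8 kWh
Cost = 28 × ₹7.2 + 44.8 × ₹5.6 = ₹201.6 + ₹250.88 = ₹452.48

₹452.48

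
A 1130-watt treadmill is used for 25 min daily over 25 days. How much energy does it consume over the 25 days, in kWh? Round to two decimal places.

11.77 kWh

Runtime = 25 min × 25 = 625 min = 10.416666… h
Energy = 1.13 kW × 10.416666… h = 11.770833… kWh ≈ 11.77 kWh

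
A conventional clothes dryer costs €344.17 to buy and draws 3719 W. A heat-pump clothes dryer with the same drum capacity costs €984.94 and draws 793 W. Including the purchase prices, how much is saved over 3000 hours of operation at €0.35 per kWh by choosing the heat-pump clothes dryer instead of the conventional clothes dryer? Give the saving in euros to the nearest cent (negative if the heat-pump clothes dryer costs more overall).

€2431.53

conventional clothes dryer: €344.17 + (3719/1000) kW × 3000 h × €0.35 = €344.17 + €3904.95 = €4249.12
heat-pump clothes dryer: €984.94 + (793/1000) kW × 3000 h × €0.35 = €984.94 + €832.65 = €1817.59
Saving = €4249.12 − €1817.59 = €2431.53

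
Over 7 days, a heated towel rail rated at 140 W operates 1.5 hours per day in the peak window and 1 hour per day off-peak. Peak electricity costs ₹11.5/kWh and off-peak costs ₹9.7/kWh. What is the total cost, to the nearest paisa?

₹26.41

Peak energy = 0.14 kW × 1.5 h × 7 = 1.47 kWh
Off-peak energy = 0.14 kW × 1 h × 7 = 0.98 kWh
Cost = 1.47 × ₹11.5 + 0.98 × ₹9.7 = ₹16.905 + ₹9.506 = ₹26.41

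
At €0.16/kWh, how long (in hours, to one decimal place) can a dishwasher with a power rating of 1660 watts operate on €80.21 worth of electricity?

302.0 h

Energy available = €80.21 ÷ €0.16/kWh = 501.3125 kWh
Hours = 501.3125 kWh ÷ 1.66 kW = 302.0 h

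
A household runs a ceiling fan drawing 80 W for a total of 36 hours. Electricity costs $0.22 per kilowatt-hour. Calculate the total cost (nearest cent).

$0.63

Energy = 0.08 kW × 36 h = 2.88 kWh
Cost = 2.88 kWh × $0.22/kWh = $0.63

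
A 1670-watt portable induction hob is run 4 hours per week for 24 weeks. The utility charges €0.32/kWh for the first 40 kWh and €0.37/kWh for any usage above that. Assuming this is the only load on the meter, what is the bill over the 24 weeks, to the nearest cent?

€57.32

Runtime = 4 h/week × 24 weeks = 96 h
Energy = 1.67 kW × 96 h = 160.32 kWh
Tier 1 (0–40 kWh): 40 × €0.32 = €12.8
Above 40 kWh: 120.32 × €0.37 = €44.5184
Bill = €57.32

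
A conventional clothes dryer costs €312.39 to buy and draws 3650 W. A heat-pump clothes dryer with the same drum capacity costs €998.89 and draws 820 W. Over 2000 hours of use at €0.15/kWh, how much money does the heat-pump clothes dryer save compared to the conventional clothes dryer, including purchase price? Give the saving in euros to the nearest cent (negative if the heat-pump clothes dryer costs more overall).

€162.50

conventional clothes dryer: €312.39 + (3650/1000) kW × 2000 h × €0.15 = €312.39 + €1095 = €1407.39
heat-pump clothes dryer: €998.89 + (820/1000) kW × 2000 h × €0.15 = €998.89 + €246 = €1244.89
Saving = €1407.39 − €1244.89 = €162.5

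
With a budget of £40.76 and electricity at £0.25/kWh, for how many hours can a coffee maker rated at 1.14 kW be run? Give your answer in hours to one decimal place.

Energy available = £40.76 ÷ £0.25/kWh = 163.04 kWh
Hours = 163.04 kWh ÷ 1.14 kW = 143.0 h

143.0 h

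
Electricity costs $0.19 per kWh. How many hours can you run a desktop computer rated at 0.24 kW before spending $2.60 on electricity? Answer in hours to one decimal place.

57.0 h

Energy available = $2.60 ÷ $0.19/kWh = 13.6842 kWh
Hours = 13.6842 kWh ÷ 0.24 kW = 57.0 h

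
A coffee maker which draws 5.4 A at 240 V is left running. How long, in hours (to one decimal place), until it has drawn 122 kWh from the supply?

Power = 5.4 A × 240 V = 1296 W = 1.296 kW
Hours = 122 kWh ÷ 1.296 kW = 94.1 h

94.1 h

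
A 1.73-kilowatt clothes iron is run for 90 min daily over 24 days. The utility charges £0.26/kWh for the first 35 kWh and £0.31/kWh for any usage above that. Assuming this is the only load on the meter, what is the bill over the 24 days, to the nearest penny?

£17.56

Runtime = 90 min × 24 = 2160 min = 36 h
Energy = 1.73 kW × 36 h = 62.28 kWh
Tier 1 (0–35 kWh): 35 × £0.26 = £9.1
Above 35 kWh: 27.28 × £0.31 = £8.4568
Bill = £17.56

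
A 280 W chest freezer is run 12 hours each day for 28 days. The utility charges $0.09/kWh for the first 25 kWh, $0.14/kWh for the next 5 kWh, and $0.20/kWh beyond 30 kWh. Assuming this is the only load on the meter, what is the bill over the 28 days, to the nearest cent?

$15.77

Runtime = 12 h/day × 28 days = 336 h
Energy = 0.28 kW × 336 h = 94.08 kWh
Tier 1 (0–25 kWh): 25 × $0.09 = $2.25
Tier 2 (25–30 kWh): 5 × $0.14 = $0.7
Above 30 kWh: 64.08 × $0.20 = $12.816
Bill = $15.77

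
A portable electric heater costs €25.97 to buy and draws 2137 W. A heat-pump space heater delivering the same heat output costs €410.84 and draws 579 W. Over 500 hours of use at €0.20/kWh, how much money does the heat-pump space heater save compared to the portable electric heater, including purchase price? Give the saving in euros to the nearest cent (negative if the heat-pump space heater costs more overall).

portable electric heater: €25.97 + (2137/1000) kW × 500 h × €0.20 = €25.97 + €213.7 = €239.67
heat-pump space heater: €410.84 + (579/1000) kW × 500 h × €0.20 = €410.84 + €57.9 = €468.74
Saving = €239.67 − €468.74 = −€229.07

-€229.07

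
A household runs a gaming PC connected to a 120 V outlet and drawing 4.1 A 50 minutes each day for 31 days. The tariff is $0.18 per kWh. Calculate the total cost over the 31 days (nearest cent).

Power = 4.1 A × 120 V = 492 W = 0.492 kW
Runtime = 50 min × 31 = 1550 min = 25.833333… h
Energy = 0.492 kW × 25.833333… h = 12.71 kWh
Cost = 12.71 kWh × $0.18/kWh = $2.29

$2.29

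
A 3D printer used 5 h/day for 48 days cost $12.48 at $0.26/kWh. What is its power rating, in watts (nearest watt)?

200 W

Energy = $12.48 ÷ $0.26/kWh = 48 kWh
Runtime = 5 h/day × 48 days = 240 h
Power = 48 kWh ÷ 240 h = 0.2 kW = 200 W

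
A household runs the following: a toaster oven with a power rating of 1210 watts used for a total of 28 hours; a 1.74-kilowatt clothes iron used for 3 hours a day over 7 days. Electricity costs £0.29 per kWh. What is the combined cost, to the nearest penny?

£20.42

toaster oven: 1.21 kW × 28 h = 33.88 kWh
clothes iron: Runtime = 3 h/day × 7 days = 21 h
clothes iron: 1.74 kW × 21 h = 36.54 kWh
Total energy = 70.42 kWh
Cost = 70.42 × £0.29 = £20.42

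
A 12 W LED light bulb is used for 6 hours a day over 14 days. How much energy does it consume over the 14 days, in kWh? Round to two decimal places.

Runtime = 6 h/day × 14 days = 84 h
Energy = 0.012 kW × 84 h = 1.008 kWh ≈ 1.01 kWh

1.01 kWh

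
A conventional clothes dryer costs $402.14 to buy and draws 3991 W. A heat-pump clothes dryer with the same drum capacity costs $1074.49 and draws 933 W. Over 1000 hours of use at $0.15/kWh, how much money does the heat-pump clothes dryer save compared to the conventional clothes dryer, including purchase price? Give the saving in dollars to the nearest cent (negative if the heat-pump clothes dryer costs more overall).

-$213.65

conventional clothes dryer: $402.14 + (3991/1000) kW × 1000 h × $0.15 = $402.14 + $598.65 = $1000.79
heat-pump clothes dryer: $1074.49 + (933/1000) kW × 1000 h × $0.15 = $1074.49 + $139.95 = $1214.44
Saving = $1000.79 − $1214.44 = −$213.65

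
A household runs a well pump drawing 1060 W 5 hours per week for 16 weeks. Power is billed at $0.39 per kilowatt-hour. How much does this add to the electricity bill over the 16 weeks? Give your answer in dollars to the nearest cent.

Runtime = 5 h/week × 16 weeks = 80 h
Energy = 1.06 kW × 80 h = 84.8 kWh
Cost = 84.8 kWh × $0.39/kWh = $33.07

$33.07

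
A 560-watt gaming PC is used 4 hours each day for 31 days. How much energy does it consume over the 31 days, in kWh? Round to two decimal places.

69.44 kWh

Runtime = 4 h/day × 31 days = 124 h
Energy = 0.56 kW × 124 h = 69.44 kWh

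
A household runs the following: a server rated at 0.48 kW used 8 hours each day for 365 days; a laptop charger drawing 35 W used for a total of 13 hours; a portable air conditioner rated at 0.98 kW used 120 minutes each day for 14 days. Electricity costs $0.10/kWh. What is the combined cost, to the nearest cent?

server: Runtime = 8 h/day × 365 days = 2920 h
server: 0.48 kW × 2920 h = 1401.6 kWh
laptop charger: 0.035 kW × 13 h = 0.455 kWh
portable air conditioner: Runtime = 120 min × 14 = 1680 min = 28 h
portable air conditioner: 0.98 kW × 28 h = 27.44 kWh
Total energy = 1429.495 kWh
Cost = 1429.495 × $0.10 = $142.95

$142.95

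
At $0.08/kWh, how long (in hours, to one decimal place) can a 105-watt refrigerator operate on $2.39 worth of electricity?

284.5 h

Energy available = $2.39 ÷ $0.08/kWh = 29.875 kWh
Hours = 29.875 kWh ÷ 0.105 kW = 284.5 h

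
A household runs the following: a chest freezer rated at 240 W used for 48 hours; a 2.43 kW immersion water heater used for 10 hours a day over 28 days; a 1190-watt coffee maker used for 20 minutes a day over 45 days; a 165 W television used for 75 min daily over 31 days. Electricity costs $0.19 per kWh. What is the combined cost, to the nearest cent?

$136.07

chest freezer: 0.24 kW × 48 h = 11.52 kWh
immersion water heater: Runtime = 10 h/day × 28 days = 280 h
immersion water heater: 2.43 kW × 280 h = 680.4 kWh
coffee maker: Runtime = 20 min × 45 = 900 min = 15 h
coffee maker: 1.19 kW × 15 h = 17.85 kWh
television: Runtime = 75 min × 31 = 2325 min = 38.75 h
television: 0.165 kW × 38.75 h = 6.39375 kWh
Total energy = 716.16375 kWh
Cost = 716.16375 × $0.19 = $136.07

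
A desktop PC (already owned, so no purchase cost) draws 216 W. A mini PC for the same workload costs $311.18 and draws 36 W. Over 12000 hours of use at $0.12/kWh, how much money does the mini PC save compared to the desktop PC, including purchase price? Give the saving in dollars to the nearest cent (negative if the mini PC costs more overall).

-$51.98

desktop PC: $0.00 + (216/1000) kW × 12000 h × $0.12 = $0.00 + $311.04 = $311.04
mini PC: $311.18 + (36/1000) kW × 12000 h × $0.12 = $311.18 + $51.84 = $363.02
Saving = $311.04 − $363.02 = −$51.98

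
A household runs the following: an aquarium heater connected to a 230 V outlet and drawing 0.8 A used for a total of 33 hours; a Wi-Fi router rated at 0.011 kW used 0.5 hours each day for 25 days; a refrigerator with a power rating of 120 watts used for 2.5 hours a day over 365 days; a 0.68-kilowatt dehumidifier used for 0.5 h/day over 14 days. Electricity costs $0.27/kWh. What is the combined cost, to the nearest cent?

aquarium heater: Power = 0.8 A × 230 V = 184 W = 0.184 kW
aquarium heater: 0.184 kW × 33 h = 6.072 kWh
Wi-Fi router: Runtime = 0.5 h/day × 25 days = 12.5 h
Wi-Fi router: 0.011 kW × 12.5 h = 0.1375 kWh
refrigerator: Runtime = 2.5 h/day × 365 days = 912.5 h
refrigerator: 0.12 kW × 912.5 h = 109.5 kWh
dehumidifier: Runtime = 0.5 h/day × 14 days = 7 h
dehumidifier: 0.68 kW × 7 h = 4.76 kWh
Total energy = 120.4695 kWh
Cost = 120.4695 × $0.27 = $32.53

$32.53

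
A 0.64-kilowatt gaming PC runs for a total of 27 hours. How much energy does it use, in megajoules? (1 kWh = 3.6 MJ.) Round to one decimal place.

62.2 MJ

Energy = 0.64 kW × 27 h = 17.28 kWh
= 17.28 × 3.6 MJ = 62.2 MJ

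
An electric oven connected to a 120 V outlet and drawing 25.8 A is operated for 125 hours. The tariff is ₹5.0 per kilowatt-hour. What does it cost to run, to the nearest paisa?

₹1935.00

Power = 25.8 A × 120 V = 3096 W = 3.096 kW
Energy = 3.096 kW × 125 h = 387 kWh
Cost = 387 kWh × ₹5.0/kWh = ₹1935.00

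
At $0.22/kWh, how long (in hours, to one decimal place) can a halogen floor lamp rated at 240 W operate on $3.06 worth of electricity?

Energy available = $3.06 ÷ $0.22/kWh = 13.9091 kWh
Hours = 13.9091 kWh ÷ 0.24 kW = 58.0 h

58.0 h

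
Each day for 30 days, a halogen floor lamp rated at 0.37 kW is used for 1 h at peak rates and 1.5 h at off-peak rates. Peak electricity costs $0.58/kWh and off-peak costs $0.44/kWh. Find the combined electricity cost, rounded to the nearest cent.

Peak energy = 0.37 kW × 1 h × 30 = 11.1 kWh
Off-peak energy = 0.37 kW × 1.5 h × 30 = 16.65 kWh
Cost = 11.1 × $0.58 + 16.65 × $0.44 = $6.438 + $7.326 = $13.76

$13.76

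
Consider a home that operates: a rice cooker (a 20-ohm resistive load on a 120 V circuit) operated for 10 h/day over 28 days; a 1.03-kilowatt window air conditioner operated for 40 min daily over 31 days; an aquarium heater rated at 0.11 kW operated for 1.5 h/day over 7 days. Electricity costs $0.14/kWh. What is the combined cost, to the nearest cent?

rice cooker: Power = V²/R = 120²/20 = 720 W = 0.72 kW
rice cooker: Runtime = 10 h/day × 28 days = 280 h
rice cooker: 0.72 kW × 280 h = 201.6 kWh
window air conditioner: Runtime = 40 min × 31 = 1240 min = 20.666666… h
window air conditioner: 1.03 kW × 20.666666… h = 21.286666… kWh
aquarium heater: Runtime = 1.5 h/day × 7 days = 10.5 h
aquarium heater: 0.11 kW × 10.5 h = 1.155 kWh
Total energy = 224.041666… kWh
Cost = 224.041666… × $0.14 = $31.37

$31.37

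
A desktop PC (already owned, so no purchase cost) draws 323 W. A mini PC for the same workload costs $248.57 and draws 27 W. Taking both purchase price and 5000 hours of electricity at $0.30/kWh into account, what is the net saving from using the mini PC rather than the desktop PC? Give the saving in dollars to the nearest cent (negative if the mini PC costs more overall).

desktop PC: $0.00 + (323/1000) kW × 5000 h × $0.30 = $0.00 + $484.5 = $484.5
mini PC: $248.57 + (27/1000) kW × 5000 h × $0.30 = $248.57 + $40.5 = $289.07
Saving = $484.5 − $289.07 = $195.43

$195.43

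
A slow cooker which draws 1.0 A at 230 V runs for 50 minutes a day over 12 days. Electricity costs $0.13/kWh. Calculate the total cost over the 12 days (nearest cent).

Power = 1.0 A × 230 V = 230 W = 0.23 kW
Runtime = 50 min × 12 = 600 min = 10 h
Energy = 0.23 kW × 10 h = 2.3 kWh
Cost = 2.3 kWh × $0.13/kWh = $0.30

$0.30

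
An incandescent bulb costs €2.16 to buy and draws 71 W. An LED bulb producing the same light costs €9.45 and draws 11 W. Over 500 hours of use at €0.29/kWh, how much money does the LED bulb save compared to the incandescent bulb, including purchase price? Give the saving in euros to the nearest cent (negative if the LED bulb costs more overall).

€1.41

incandescent bulb: €2.16 + (71/1000) kW × 500 h × €0.29 = €2.16 + €10.295 = €12.455
LED bulb: €9.45 + (11/1000) kW × 500 h × €0.29 = €9.45 + €1.595 = €11.045
Saving = €12.455 − €11.045 = €1.41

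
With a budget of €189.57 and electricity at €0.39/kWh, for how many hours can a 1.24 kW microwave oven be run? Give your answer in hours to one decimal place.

392.0 h

Energy available = €189.57 ÷ €0.39/kWh = 486.0769 kWh
Hours = 486.0769 kWh ÷ 1.24 kW = 392.0 h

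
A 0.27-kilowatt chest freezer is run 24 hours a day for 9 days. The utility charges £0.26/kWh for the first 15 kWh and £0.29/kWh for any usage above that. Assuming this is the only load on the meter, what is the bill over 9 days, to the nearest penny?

Runtime = 24 h × 9 = 216 h
Energy = 0.27 kW × 216 h = 58.32 kWh
Tier 1 (0–15 kWh): 15 × £0.26 = £3.9
Above 15 kWh: 43.32 × £0.29 = £12.5628
Bill = £16.46

£16.46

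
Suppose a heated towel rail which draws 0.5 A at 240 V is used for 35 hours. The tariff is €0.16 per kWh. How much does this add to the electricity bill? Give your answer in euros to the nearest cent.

€0.67

Power = 0.5 A × 240 V = 120 W = 0.12 kW
Energy = 0.12 kW × 35 h = 4.2 kWh
Cost = 4.2 kWh × €0.16/kWh = €0.67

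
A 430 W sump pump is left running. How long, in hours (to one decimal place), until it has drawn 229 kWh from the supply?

532.6 h

Hours = 229 kWh ÷ 0.43 kW = 532.6 h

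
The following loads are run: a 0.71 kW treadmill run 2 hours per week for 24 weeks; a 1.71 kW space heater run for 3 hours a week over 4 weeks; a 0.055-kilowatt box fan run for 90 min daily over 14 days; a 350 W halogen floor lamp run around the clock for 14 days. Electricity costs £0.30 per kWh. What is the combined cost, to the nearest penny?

treadmill: Runtime = 2 h/week × 24 weeks = 48 h
treadmill: 0.71 kW × 48 h = 34.08 kWh
space heater: Runtime = 3 h/week × 4 weeks = 12 h
space heater: 1.71 kW × 12 h = 20.52 kWh
box fan: Runtime = 90 min × 14 = 1260 min = 21 h
box fan: 0.055 kW × 21 h = 1.155 kWh
halogen floor lamp: Runtime = 24 h × 14 = 336 h
halogen floor lamp: 0.35 kW × 336 h = 117.6 kWh
Total energy = 173.355 kWh
Cost = 173.355 × £0.30 = £52.01

£52.01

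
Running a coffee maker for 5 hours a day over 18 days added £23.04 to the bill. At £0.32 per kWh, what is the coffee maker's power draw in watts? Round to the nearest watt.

800 W

Energy = £23.04 ÷ £0.32/kWh = 72 kWh
Runtime = 5 h/day × 18 days = 90 h
Power = 72 kWh ÷ 90 h = 0.8 kW = 800 W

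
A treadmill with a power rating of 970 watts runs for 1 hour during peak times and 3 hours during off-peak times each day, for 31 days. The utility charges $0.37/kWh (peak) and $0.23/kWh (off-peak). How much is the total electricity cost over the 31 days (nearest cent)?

$31.87

Peak energy = 0.97 kW × 1 h × 31 = 30.07 kWh
Off-peak energy = 0.97 kW × 3 h × 31 = 90.21 kWh
Cost = 30.07 × $0.37 + 90.21 × $0.23 = $11.1259 + $20.7483 = $31.87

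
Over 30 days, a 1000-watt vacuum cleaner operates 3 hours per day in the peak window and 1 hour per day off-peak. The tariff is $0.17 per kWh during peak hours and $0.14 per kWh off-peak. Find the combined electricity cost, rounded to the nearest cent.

Peak energy = 1 kW × 3 h × 30 = 90 kWh
Off-peak energy = 1 kW × 1 h × 30 = 30 kWh
Cost = 90 × $0.17 + 30 × $0.14 = $15.3 + $4.2 = $19.50

$19.50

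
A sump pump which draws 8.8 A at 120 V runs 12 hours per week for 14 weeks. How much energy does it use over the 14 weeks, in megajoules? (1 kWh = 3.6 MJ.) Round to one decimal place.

638.7 MJ

Power = 8.8 A × 120 V = 1056 W = 1.056 kW
Runtime = 12 h/week × 14 weeks = 168 h
Energy = 1.056 kW × 168 h = 177.408 kWh
= 177.408 × 3.6 MJ = 638.7 MJ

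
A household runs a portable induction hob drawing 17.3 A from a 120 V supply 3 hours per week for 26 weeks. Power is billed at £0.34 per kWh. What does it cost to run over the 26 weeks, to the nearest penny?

Power = 17.3 A × 120 V = 2076 W = 2.076 kW
Runtime = 3 h/week × 26 weeks = 78 h
Energy = 2.076 kW × 78 h = 161.928 kWh
Cost = 161.928 kWh × £0.34/kWh = £55.06

£55.06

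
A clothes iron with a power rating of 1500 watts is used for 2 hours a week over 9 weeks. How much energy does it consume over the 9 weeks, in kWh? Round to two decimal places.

27.00 kWh

Runtime = 2 h/week × 9 weeks = 18 h
Energy = 1.5 kW × 18 h = 27 kWh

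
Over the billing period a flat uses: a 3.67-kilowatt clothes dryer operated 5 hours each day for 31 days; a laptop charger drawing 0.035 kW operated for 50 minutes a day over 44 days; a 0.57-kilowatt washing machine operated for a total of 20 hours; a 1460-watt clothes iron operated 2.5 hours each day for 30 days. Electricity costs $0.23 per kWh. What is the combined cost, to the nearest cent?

$158.94

clothes dryer: Runtime = 5 h/day × 31 days = 155 h
clothes dryer: 3.67 kW × 155 h = 568.85 kWh
laptop charger: Runtime = 50 min × 44 = 2200 min = 36.666666… h
laptop charger: 0.035 kW × 36.666666… h = 1.283333… kWh
washing machine: 0.57 kW × 20 h = 11.4 kWh
clothes iron: Runtime = 2.5 h/day × 30 days = 75 h
clothes iron: 1.46 kW × 75 h = 109.5 kWh
Total energy = 691.033333… kWh
Cost = 691.033333… × $0.23 = $158.94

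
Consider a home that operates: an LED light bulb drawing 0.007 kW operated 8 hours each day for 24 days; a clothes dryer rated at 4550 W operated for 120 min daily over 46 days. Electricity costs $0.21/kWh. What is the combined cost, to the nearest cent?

LED light bulb: Runtime = 8 h/day × 24 days = 192 h
LED light bulb: 0.007 kW × 192 h = 1.344 kWh
clothes dryer: Runtime = 120 min × 46 = 5520 min = 92 h
clothes dryer: 4.55 kW × 92 h = 418.6 kWh
Total energy = 419.944 kWh
Cost = 419.944 × $0.21 = $88.19

$88.19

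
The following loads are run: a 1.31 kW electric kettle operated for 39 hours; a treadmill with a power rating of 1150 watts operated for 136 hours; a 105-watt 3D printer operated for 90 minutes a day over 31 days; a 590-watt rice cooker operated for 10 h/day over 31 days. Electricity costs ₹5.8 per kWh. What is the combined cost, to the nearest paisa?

electric kettle: 1.31 kW × 39 h = 51.09 kWh
treadmill: 1.15 kW × 136 h = 156.4 kWh
3D printer: Runtime = 90 min × 31 = 2790 min = 46.5 h
3D printer: 0.105 kW × 46.5 h = 4.8825 kWh
rice cooker: Runtime = 10 h/day × 31 days = 310 h
rice cooker: 0.59 kW × 310 h = 182.9 kWh
Total energy = 395.2725 kWh
Cost = 395.2725 × ₹5.8 = ₹2292.58

₹2292.58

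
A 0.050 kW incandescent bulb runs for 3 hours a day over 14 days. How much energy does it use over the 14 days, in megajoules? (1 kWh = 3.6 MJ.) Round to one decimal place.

Runtime = 3 h/day × 14 days = 42 h
Energy = 0.05 kW × 42 h = 2.1 kWh
= 2.1 × 3.6 MJ = 7.6 MJ

7.6 MJ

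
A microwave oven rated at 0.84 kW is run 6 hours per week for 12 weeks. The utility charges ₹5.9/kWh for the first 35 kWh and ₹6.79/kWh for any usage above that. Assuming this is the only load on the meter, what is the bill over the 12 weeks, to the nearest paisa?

Runtime = 6 h/week × 12 weeks = 72 h
Energy = 0.84 kW × 72 h = 60.48 kWh
Tier 1 (0–35 kWh): 35 × ₹5.9 = ₹206.5
Above 35 kWh: 25.48 × ₹6.79 = ₹173.0092
Bill = ₹379.51

₹379.51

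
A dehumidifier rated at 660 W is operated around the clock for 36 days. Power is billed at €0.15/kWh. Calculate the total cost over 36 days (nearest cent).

€85.54

Runtime = 24 h × 36 = 864 h
Energy = 0.66 kW × 864 h = 570.24 kWh
Cost = 570.24 kWh × €0.15/kWh = €85.54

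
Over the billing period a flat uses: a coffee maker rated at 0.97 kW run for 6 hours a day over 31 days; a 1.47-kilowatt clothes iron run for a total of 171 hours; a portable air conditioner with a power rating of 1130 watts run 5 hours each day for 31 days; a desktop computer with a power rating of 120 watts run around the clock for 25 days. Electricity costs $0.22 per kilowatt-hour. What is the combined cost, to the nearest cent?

coffee maker: Runtime = 6 h/day × 31 days = 186 h
coffee maker: 0.97 kW × 186 h = 180.42 kWh
clothes iron: 1.47 kW × 171 h = 251.37 kWh
portable air conditioner: Runtime = 5 h/day × 31 days = 155 h
portable air conditioner: 1.13 kW × 155 h = 175.15 kWh
desktop computer: Runtime = 24 h × 25 = 600 h
desktop computer: 0.12 kW × 600 h = 72 kWh
Total energy = 678.94 kWh
Cost = 678.94 × $0.22 = $149.37

$149.37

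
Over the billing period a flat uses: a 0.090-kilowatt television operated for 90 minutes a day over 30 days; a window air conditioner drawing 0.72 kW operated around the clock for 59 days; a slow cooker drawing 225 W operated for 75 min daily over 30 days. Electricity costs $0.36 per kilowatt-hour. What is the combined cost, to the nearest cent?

television: Runtime = 90 min × 30 = 2700 min = 45 h
television: 0.09 kW × 45 h = 4.05 kWh
window air conditioner: Runtime = 24 h × 59 = 1416 h
window air conditioner: 0.72 kW × 1416 h = 1019.52 kWh
slow cooker: Runtime = 75 min × 30 = 2250 min = 37.5 h
slow cooker: 0.225 kW × 37.5 h = 8.4375 kWh
Total energy = 1032.0075 kWh
Cost = 1032.0075 × $0.36 = $371.52

$371.52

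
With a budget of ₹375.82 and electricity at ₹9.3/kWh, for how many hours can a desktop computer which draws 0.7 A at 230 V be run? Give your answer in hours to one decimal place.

251.0 h

Power = 0.7 A × 230 V = 161 W = 0.161 kW
Energy available = ₹375.82 ÷ ₹9.3/kWh = 40.4108 kWh
Hours = 40.4108 kWh ÷ 0.161 kW = 251.0 h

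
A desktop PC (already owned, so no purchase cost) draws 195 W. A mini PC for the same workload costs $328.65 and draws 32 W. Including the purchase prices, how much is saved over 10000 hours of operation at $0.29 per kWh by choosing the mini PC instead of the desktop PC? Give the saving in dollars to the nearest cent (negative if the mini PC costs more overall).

desktop PC: $0.00 + (195/1000) kW × 10000 h × $0.29 = $0.00 + $565.5 = $565.5
mini PC: $328.65 + (32/1000) kW × 10000 h × $0.29 = $328.65 + $92.8 = $421.45
Saving = $565.5 − $421.45 = $144.05

$144.05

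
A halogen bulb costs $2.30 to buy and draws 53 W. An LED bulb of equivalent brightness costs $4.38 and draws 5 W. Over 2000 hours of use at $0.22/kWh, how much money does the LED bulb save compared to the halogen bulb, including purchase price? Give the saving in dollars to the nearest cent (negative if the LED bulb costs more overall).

$19.04

halogen bulb: $2.30 + (53/1000) kW × 2000 h × $0.22 = $2.30 + $23.32 = $25.62
LED bulb: $4.38 + (5/1000) kW × 2000 h × $0.22 = $4.38 + $2.2 = $6.58
Saving = $25.62 − $6.58 = $19.04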